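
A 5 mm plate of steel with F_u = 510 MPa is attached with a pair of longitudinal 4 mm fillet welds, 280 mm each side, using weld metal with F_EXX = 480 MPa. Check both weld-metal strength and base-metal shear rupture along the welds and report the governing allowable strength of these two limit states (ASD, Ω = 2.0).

R_n/Ω ≈ 228 kN (weld metal governs)

t_e = 0.707 × 4 = 2.828 mm; L = 560 mm.
Weld metal: R_n/Ω = (1/2.0) × 0.6 × 480 × 2.828 × 560 × 10⁻³ = 228 kN.
Base metal (shear rupture): R_n/Ω = (1/2.0) × 0.6 × 510 × 5 × 560 × 10⁻³ = 428.4 kN.
Governing: weld metal.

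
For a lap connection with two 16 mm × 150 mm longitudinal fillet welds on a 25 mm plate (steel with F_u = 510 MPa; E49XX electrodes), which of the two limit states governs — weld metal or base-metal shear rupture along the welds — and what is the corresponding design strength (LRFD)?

φR_n ≈ 748 kN (weld metal governs)

E49XX → F_EXX = 490 MPa.
t_e = 0.707 × 16 = 11.31 mm; L = 300 mm.
Weld metal: φR_n = 0.75 × 0.6 × 490 × 11.31 × 300 × 10⁻³ = 748.3 kN.
Base metal (shear rupture): φR_n = 0.75 × 0.6 × 510 × 25 × 300 × 10⁻³ = 1721 kN.
Governing: weld metal.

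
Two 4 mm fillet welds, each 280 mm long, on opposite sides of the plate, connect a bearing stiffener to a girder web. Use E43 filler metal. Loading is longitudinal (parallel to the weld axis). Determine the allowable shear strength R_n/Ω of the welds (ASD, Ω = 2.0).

E43XX → F_EXX = 430 MPa.
Effective throat t_e = 0.707 × 4 = 2.828 mm.
Total length L = 560 mm; A_we = 2.828 × 560 = 1584 mm².
F_nw = 0.6 F_EXX = 0.6 × 430 = 258 MPa.
R_n = 258 × 1584 × 10⁻³ = 408.6 kN; R_n/Ω = 408.6/2.0 = 204.3 kN.

R_n/Ω ≈ 204 kN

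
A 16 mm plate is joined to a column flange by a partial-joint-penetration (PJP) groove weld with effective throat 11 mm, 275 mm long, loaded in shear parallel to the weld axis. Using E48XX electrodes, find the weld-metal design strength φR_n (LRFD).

φR_n ≈ 653 kN

E48XX → F_EXX = 480 MPa.
Effective throat (given) t_e = 11 mm.
A_we = 11 × 275 = 3025 mm².
F_nw = 0.6 F_EXX = 288 MPa.
φR_n = 0.75 × 288 × 3025 × 10⁻³ = 653.4 kN.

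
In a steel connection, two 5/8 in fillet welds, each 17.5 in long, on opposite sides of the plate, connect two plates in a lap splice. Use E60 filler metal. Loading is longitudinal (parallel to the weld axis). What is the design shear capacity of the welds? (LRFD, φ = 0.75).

φR_n ≈ 418 kips

E60XX → F_EXX = 60 ksi.
Effective throat t_e = 0.707 × 0.625 = 0.4419 in.
Total length L = 35 in; A_we = 0.4419 × 35 = 15.47 in².
F_nw = 0.6 F_EXX = 0.6 × 60 = 36 ksi.
φR_n = 0.75 × 36 × 15.47 = 417.6 kips.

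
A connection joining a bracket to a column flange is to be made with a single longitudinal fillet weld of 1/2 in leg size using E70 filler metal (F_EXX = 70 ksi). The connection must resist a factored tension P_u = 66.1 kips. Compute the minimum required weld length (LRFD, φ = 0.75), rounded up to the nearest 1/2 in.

L = 6 in

Throat t_e = 0.707 × 0.5 = 0.3535 in.
φr_n = 0.75 × 0.6 × 70 × 0.3535 = 11.14 kips/in.
L_req = P_u / φr_n = 66.1 / 11.14 = 5.936 in total.
Round up → use L = 6 in.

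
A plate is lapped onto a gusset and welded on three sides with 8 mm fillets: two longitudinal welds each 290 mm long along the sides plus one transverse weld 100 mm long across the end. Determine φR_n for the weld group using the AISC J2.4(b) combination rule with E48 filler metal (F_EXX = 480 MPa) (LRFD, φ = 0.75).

φR_n ≈ 831 kN

t_e = 0.707 × 8 = 5.656 mm.
R_nwl = 0.6 × 480 × 5.656 × 580 × 10⁻³ = 944.8 kN (longitudinal, 2 welds).
R_nwt = 0.6 × 480 × 5.656 × 100 × 10⁻³ = 162.9 kN (transverse, base value).
(i) R_nwl + R_nwt = 1108 kN; (ii) 0.85 R_nwl + 1.5 R_nwt = 1047 kN.
R_n = max = 1108 kN [governs: (i)]; φR_n = 830.8 kN.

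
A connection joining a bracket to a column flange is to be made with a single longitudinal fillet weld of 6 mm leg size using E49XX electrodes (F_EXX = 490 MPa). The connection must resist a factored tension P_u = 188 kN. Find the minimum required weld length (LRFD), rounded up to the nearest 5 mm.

L = 205 mm

Throat t_e = 0.707 × 6 = 4.242 mm.
φr_n = 0.75 × 0.6 × 490 × 4.242 × 10⁻³ = 0.9354 kN/mm.
L_req = P_u / φr_n = 188 / 0.9354 = 201 mm total.
Round up → use L = 205 mm.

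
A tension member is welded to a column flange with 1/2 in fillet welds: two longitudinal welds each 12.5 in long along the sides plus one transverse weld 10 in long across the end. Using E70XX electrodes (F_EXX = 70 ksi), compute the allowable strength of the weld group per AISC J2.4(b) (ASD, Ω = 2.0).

R_n/Ω ≈ 269 kips

t_e = 0.707 × 0.5 = 0.3535 in.
R_nwl = 0.6 × 70 × 0.3535 × 25 = 371.2 kips (longitudinal, 2 welds).
R_nwt = 0.6 × 70 × 0.3535 × 10 = 148.5 kips (transverse, base value).
(i) R_nwl + R_nwt = 519.6 kips; (ii) 0.85 R_nwl + 1.5 R_nwt = 538.2 kips.
R_n = max = 538.2 kips [governs: (ii)]; R_n/Ω = 269.1 kips.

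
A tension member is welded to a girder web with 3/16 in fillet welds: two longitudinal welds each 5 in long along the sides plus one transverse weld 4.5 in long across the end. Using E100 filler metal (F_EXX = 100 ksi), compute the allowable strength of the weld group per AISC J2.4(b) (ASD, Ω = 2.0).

R_n/Ω ≈ 60.6 kip

t_e = 0.707 × 0.1875 = 0.1326 in.
R_nwl = 0.6 × 100 × 0.1326 × 10 = 79.54 kip (longitudinal, 2 welds).
R_nwt = 0.6 × 100 × 0.1326 × 4.5 = 35.79 kip (transverse, base value).
(i) R_nwl + R_nwt = 115.3 kip; (ii) 0.85 R_nwl + 1.5 R_nwt = 121.3 kip.
R_n = max = 121.3 kip [governs: (ii)]; R_n/Ω = 60.65 kip.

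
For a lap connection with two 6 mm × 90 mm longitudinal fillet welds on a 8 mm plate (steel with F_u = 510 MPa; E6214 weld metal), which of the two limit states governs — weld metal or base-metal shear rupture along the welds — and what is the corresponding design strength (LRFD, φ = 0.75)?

E62XX → F_EXX = 620 MPa.
t_e = 0.707 × 6 = 4.242 mm; L = 180 mm.
Weld metal: φR_n = 0.75 × 0.6 × 620 × 4.242 × 180 × 10⁻³ = 213 kN.
Base metal (shear rupture): φR_n = 0.75 × 0.6 × 510 × 8 × 180 × 10⁻³ = 330.5 kN.
Governing: weld metal.

φR_n ≈ 213 kN (weld metal governs)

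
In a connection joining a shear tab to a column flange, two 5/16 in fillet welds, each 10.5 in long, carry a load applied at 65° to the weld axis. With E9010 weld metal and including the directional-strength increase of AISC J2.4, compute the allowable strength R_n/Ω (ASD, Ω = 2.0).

R_n/Ω ≈ 179 kips

E90XX → F_EXX = 90 ksi.
t_e = 0.707 × 0.3125 = 0.2209 in; A_we = 0.2209 × 21 = 4.64 in².
Directional factor: 1.0 + 0.5 sin^1.5(65°) = 1.431.
F_nw = 0.6 × 90 × 1.431 = 77.3 ksi.
R_n/Ω = (77.3 × 4.64) / 2.0 = 179.3 kips.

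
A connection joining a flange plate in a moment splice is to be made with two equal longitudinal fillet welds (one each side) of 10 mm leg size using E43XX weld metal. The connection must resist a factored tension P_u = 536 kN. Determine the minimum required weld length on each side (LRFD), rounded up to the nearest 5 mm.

E43XX → F_EXX = 430 MPa.
Throat t_e = 0.707 × 10 = 7.07 mm.
φr_n = 0.75 × 0.6 × 430 × 7.07 × 10⁻³ = 1.368 kN/mm.
L_req = P_u / φr_n = 536 / 1.368 = 391.8 mm total.
Per side: 391.8 / 2 = 195.9 mm.
Round up → use L = 200 mm on each side.

L = 200 mm on each side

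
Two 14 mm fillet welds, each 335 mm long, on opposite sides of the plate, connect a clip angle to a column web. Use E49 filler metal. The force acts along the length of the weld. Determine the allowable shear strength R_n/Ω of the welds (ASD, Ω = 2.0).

E49XX → F_EXX = 490 MPa.
Effective throat t_e = 0.707 × 14 = 9.898 mm.
Total length L = 670 mm; A_we = 9.898 × 670 = 6632 mm².
F_nw = 0.6 F_EXX = 0.6 × 490 = 294 MPa.
R_n = 294 × 6632 × 10⁻³ = 1950 kN; R_n/Ω = 1950/2.0 = 974.9 kN.

R_n/Ω ≈ 975 kN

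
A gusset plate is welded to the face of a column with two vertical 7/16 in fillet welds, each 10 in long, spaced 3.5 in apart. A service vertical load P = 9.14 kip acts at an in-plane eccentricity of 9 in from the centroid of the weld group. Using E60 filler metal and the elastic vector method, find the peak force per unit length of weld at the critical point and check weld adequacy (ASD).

E60XX → F_EXX = 60 ksi.
Total weld length L_w = 20 in. Treat welds as unit-width lines.
Polar moment about centroid: J = 2[d³/12 + d(b/2)²] = 2[10³/12 + 10×1.75²] = 227.9 in³.
Direct shear f_v = P/L_w = 9.14 / 20 = 0.457 kip/in (vertical).
Torsion M = P·e = 9.14 × 9 = 82.26 kip·in.
Critical point at (x, y) = (1.75, 5) from centroid. f_tx = M·y/J = 1.805 kip/in; f_ty = M·x/J = 0.6316 kip/in.
Resultant f_max = √[f_tx² + (f_v + f_ty)²] = √[1.805² + (0.457 + 0.6316)²] = 2.108 kip/in.
Capacity per unit length: r_n/Ω = (1/2.0) × 0.6 × 60 × (0.707 × 0.4375) = 5.568 kip/in.
2.108 ≤ 5.568 → adequate.

f_max ≈ 2.11 kip/in; adequate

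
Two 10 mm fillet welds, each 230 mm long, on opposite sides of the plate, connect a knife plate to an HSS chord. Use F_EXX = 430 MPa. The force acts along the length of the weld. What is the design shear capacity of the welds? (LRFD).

φR_n ≈ 629 kN

Effective throat t_e = 0.707 × 10 = 7.07 mm.
Total length L = 460 mm; A_we = 7.07 × 460 = 3252 mm².
F_nw = 0.6 F_EXX = 0.6 × 430 = 258 MPa.
φR_n = 0.75 × 258 × 3252 × 10⁻³ = 629.3 kN.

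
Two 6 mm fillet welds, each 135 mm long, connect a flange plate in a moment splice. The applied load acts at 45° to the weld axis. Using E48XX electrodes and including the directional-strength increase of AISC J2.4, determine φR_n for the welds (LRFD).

E48XX → F_EXX = 480 MPa.
t_e = 0.707 × 6 = 4.242 mm; A_we = 4.242 × 270 = 1145 mm².
Directional factor: 1.0 + 0.5 sin^1.5(45°) = 1.297.
F_nw = 0.6 × 480 × 1.297 = 373.6 MPa.
φR_n = 0.75 × 373.6 × 1145 × 10⁻³ = 320.9 kN.

φR_n ≈ 321 kN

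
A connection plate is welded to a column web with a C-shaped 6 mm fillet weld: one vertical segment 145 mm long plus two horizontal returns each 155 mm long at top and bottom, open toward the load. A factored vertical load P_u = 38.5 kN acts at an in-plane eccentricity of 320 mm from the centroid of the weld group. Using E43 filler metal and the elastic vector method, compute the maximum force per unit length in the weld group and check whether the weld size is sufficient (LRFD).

E43XX → F_EXX = 430 MPa.
Total weld length L_w = 455 mm. Treat welds as unit-width lines.
Centroid: x̄ = 2×155×77.5 / 455 = 52.8 mm from the vertical weld.
Polar moment about centroid: J = I_x + I_y = [145³/12 + 2×155×72.5²] + [145×52.8² + 2(155³/12 + 155×24.7²)] = 3098000 mm³.
Direct shear f_v = P/L_w = 38.5×10³ / 455 = 84.62 N/mm (vertical).
Torsion M = P·e = 38.5×10³ × 320 = 12320000 N·mm.
Critical point at (x, y) = (102.2, 72.5) from centroid. f_tx = M·y/J = 288.4 N/mm; f_ty = M·x/J = 406.5 N/mm.
Resultant f_max = √[f_tx² + (f_v + f_ty)²] = √[288.4² + (84.62 + 406.5)²] = 569.5 N/mm.
Capacity per unit length: φr_n = 0.75 × 0.6 × 430 × (0.707 × 6) = 820.8 N/mm.
569.5 ≤ 820.8 → adequate.

f_max ≈ 569 N/mm; adequate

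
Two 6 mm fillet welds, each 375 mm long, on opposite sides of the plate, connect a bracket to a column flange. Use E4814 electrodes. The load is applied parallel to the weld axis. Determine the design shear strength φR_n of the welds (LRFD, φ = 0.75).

E48XX → F_EXX = 480 MPa.
Effective throat t_e = 0.707 × 6 = 4.242 mm.
Total length L = 750 mm; A_we = 4.242 × 750 = 3182 mm².
F_nw = 0.6 F_EXX = 0.6 × 480 = 288 MPa.
φR_n = 0.75 × 288 × 3182 × 10⁻³ = 687.2 kN.

φR_n ≈ 687 kN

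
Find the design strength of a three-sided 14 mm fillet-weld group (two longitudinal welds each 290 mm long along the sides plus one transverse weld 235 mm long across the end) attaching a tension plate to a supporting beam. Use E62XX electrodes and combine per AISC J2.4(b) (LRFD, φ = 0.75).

φR_n ≈ 2330 kN

E62XX → F_EXX = 620 MPa.
t_e = 0.707 × 14 = 9.898 mm.
R_nwl = 0.6 × 620 × 9.898 × 580 × 10⁻³ = 2136 kN (longitudinal, 2 welds).
R_nwt = 0.6 × 620 × 9.898 × 235 × 10⁻³ = 865.3 kN (transverse, base value).
(i) R_nwl + R_nwt = 3001 kN; (ii) 0.85 R_nwl + 1.5 R_nwt = 3113 kN.
R_n = max = 3113 kN [governs: (ii)]; φR_n = 2335 kN.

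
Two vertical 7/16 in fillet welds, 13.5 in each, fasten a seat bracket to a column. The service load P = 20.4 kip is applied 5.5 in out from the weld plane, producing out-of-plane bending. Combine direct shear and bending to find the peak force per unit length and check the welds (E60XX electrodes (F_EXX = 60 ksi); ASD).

f_max ≈ 2 kip/in; adequate

L_w = 2 × 13.5 = 27 in; section modulus (unit throat) S = 2 × L²/6 = 60.75 in².
Direct shear f_v = P/L_w = 20.4/27 = 0.7556 kip/in.
Moment M = P × e = 20.4 × 5.5 = 112.2 kip·in; bending f_b = M/S = 1.847 kip/in.
f_max = √(f_v² + f_b²) = √(0.7556² + 1.847²) = 1.995 kip/in.
r_n/Ω = (1/2.0) × 0.6 × 60 × (0.707 × 0.4375) = 5.568 kip/in → adequate.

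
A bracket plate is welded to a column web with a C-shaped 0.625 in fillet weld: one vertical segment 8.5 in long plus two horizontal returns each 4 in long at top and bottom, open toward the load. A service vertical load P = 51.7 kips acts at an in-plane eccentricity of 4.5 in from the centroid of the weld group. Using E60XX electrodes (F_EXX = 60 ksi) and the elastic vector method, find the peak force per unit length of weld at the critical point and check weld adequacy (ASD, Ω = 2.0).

Total weld length L_w = 16.5 in. Treat welds as unit-width lines.
Centroid: x̄ = 2×4×2 / 16.5 = 0.9697 in from the vertical weld.
Polar moment about centroid: J = I_x + I_y = [8.5³/12 + 2×4×4.25²] + [8.5×0.9697² + 2(4³/12 + 4×1.03²)] = 222.8 in³.
Direct shear f_v = P/L_w = 51.7 / 16.5 = 3.133 kip/in (vertical).
Torsion M = P·e = 51.7 × 4.5 = 232.65 kip·in.
Critical point at (x, y) = (3.03, 4.25) from centroid. f_tx = M·y/J = 4.437 kip/in; f_ty = M·x/J = 3.164 kip/in.
Resultant f_max = √[f_tx² + (f_v + f_ty)²] = √[4.437² + (3.133 + 3.164)²] = 7.704 kip/in.
Capacity per unit length: r_n/Ω = (1/2.0) × 0.6 × 60 × (0.707 × 0.625) = 7.954 kip/in.
7.704 ≤ 7.954 → adequate.

f_max ≈ 7.7 kip/in; adequate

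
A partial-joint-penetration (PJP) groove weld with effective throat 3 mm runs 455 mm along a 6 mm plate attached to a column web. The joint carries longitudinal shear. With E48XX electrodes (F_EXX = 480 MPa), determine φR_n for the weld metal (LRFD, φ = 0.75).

φR_n ≈ 295 kN

Effective throat (given) t_e = 3 mm.
A_we = 3 × 455 = 1365 mm².
F_nw = 0.6 F_EXX = 288 MPa.
φR_n = 0.75 × 288 × 1365 × 10⁻³ = 294.8 kN.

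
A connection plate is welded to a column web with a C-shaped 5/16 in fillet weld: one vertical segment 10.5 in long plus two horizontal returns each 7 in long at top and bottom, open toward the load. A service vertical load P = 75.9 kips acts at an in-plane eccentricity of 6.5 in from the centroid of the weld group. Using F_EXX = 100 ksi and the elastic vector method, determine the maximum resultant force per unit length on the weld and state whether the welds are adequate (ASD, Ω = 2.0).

f_max ≈ 8.28 kip/in; NOT adequate

Total weld length L_w = 24.5 in. Treat welds as unit-width lines.
Centroid: x̄ = 2×7×3.5 / 24.5 = 2 in from the vertical weld.
Polar moment about centroid: J = I_x + I_y = [10.5³/12 + 2×7×5.25²] + [10.5×2² + 2(7³/12 + 7×1.5²)] = 613 in³.
Direct shear f_v = P/L_w = 75.9 / 24.5 = 3.098 kip/in (vertical).
Torsion M = P·e = 75.9 × 6.5 = 493.35 kip·in.
Critical point at (x, y) = (5, 5.25) from centroid. f_tx = M·y/J = 4.225 kip/in; f_ty = M·x/J = 4.024 kip/in.
Resultant f_max = √[f_tx² + (f_v + f_ty)²] = √[4.225² + (3.098 + 4.024)²] = 8.281 kip/in.
Capacity per unit length: r_n/Ω = (1/2.0) × 0.6 × 100 × (0.707 × 0.3125) = 6.628 kip/in.
8.281 > 6.628 → NOT adequate.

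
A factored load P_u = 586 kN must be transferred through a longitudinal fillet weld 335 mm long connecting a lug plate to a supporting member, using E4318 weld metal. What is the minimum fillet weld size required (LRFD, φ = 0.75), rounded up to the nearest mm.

w = 13 mm

E43XX → F_EXX = 430 MPa.
Total weld length L = 335 mm.
Required throat t_e = P_u / (φ × 0.6 F_EXX × L) = 586 / (0.75 × 0.6 × 430 × 335 × 10⁻³) = 9.04 mm.
Required leg w = t_e / 0.707 = 12.79 mm → use 13 mm.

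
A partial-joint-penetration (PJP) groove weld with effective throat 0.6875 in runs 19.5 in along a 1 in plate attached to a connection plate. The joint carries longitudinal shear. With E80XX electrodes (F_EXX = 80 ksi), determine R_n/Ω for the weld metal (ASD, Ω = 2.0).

Effective throat (given) t_e = 0.6875 in.
A_we = 0.6875 × 19.5 = 13.41 in².
F_nw = 0.6 F_EXX = 48 ksi.
R_n/Ω = (48 × 13.41) / 2.0 = 321.8 kip.

R_n/Ω ≈ 322 kip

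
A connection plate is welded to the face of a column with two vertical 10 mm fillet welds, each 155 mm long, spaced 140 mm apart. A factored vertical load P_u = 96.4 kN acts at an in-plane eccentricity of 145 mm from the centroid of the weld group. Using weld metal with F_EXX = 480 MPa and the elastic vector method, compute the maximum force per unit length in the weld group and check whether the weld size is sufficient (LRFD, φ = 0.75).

f_max ≈ 920 N/mm; adequate

Total weld length L_w = 310 mm. Treat welds as unit-width lines.
Polar moment about centroid: J = 2[d³/12 + d(b/2)²] = 2[155³/12 + 155×70²] = 2140000 mm³.
Direct shear f_v = P/L_w = 96.4×10³ / 310 = 311 N/mm (vertical).
Torsion M = P·e = 96.4×10³ × 145 = 13978000 N·mm.
Critical point at (x, y) = (70, 77.5) from centroid. f_tx = M·y/J = 506.3 N/mm; f_ty = M·x/J = 457.3 N/mm.
Resultant f_max = √[f_tx² + (f_v + f_ty)²] = √[506.3² + (311 + 457.3)²] = 920.1 N/mm.
Capacity per unit length: φr_n = 0.75 × 0.6 × 480 × (0.707 × 10) = 1527 N/mm.
920.1 ≤ 1527 → adequate.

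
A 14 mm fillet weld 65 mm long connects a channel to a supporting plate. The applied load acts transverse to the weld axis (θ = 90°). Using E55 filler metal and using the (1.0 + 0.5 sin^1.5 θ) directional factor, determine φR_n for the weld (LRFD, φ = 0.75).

E55XX → F_EXX = 550 MPa.
t_e = 0.707 × 14 = 9.898 mm; A_we = 9.898 × 65 = 643.4 mm².
Directional factor: 1.0 + 0.5 sin^1.5(90°) = 1.5.
F_nw = 0.6 × 550 × 1.5 = 495 MPa.
φR_n = 0.75 × 495 × 643.4 × 10⁻³ = 238.9 kN.

φR_n ≈ 239 kN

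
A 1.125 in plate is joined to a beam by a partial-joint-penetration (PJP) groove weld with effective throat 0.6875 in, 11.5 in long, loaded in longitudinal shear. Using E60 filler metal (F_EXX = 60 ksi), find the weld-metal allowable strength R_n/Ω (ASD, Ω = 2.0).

R_n/Ω ≈ 142 kip

Effective throat (given) t_e = 0.6875 in.
A_we = 0.6875 × 11.5 = 7.906 in².
F_nw = 0.6 F_EXX = 36 ksi.
R_n/Ω = (36 × 7.906) / 2.0 = 142.3 kip.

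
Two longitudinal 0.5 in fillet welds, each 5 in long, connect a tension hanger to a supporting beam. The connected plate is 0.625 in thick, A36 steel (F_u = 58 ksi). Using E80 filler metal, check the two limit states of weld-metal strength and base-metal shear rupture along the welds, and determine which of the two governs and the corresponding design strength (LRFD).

φR_n ≈ 127 kip (weld metal governs)

E80XX → F_EXX = 80 ksi.
t_e = 0.707 × 0.5 = 0.3535 in; L = 10 in.
Weld metal: φR_n = 0.75 × 0.6 × 80 × 0.3535 × 10 = 127.3 kip.
Base metal (shear rupture): φR_n = 0.75 × 0.6 × 58 × 0.625 × 10 = 163.1 kip.
Governing: weld metal.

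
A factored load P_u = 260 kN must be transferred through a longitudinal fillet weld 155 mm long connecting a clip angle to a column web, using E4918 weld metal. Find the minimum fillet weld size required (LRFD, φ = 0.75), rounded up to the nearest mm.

E49XX → F_EXX = 490 MPa.
Total weld length L = 155 mm.
Required throat t_e = P_u / (φ × 0.6 F_EXX × L) = 260 / (0.75 × 0.6 × 490 × 155 × 10⁻³) = 7.607 mm.
Required leg w = t_e / 0.707 = 10.76 mm → use 11 mm.

w = 11 mm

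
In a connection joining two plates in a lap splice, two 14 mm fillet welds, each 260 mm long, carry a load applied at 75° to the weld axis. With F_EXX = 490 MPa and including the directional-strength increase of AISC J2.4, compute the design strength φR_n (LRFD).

t_e = 0.707 × 14 = 9.898 mm; A_we = 9.898 × 520 = 5147 mm².
Directional factor: 1.0 + 0.5 sin^1.5(75°) = 1.475.
F_nw = 0.6 × 490 × 1.475 = 433.6 MPa.
φR_n = 0.75 × 433.6 × 5147 × 10⁻³ = 1674 kN.

φR_n ≈ 1670 kN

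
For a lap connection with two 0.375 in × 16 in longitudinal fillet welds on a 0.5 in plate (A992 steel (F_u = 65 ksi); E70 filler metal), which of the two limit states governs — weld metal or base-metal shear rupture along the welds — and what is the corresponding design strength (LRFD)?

E70XX → F_EXX = 70 ksi.
t_e = 0.707 × 0.375 = 0.2651 in; L = 32 in.
Weld metal: φR_n = 0.75 × 0.6 × 70 × 0.2651 × 32 = 267.2 kips.
Base metal (shear rupture): φR_n = 0.75 × 0.6 × 65 × 0.5 × 32 = 468 kips.
Governing: weld metal.

φR_n ≈ 267 kips (weld metal governs)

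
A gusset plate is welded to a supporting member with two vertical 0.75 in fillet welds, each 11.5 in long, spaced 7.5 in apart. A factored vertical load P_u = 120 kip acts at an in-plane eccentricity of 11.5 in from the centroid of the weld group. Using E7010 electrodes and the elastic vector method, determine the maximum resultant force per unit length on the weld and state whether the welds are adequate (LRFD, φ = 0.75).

f_max ≈ 19.8 kip/in; NOT adequate

E70XX → F_EXX = 70 ksi.
Total weld length L_w = 23 in. Treat welds as unit-width lines.
Polar moment about centroid: J = 2[d³/12 + d(b/2)²] = 2[11.5³/12 + 11.5×3.75²] = 576.9 in³.
Direct shear f_v = P/L_w = 120 / 23 = 5.217 kip/in (vertical).
Torsion M = P·e = 120 × 11.5 = 1380 kip·in.
Critical point at (x, y) = (3.75, 5.75) from centroid. f_tx = M·y/J = 13.75 kip/in; f_ty = M·x/J = 8.97 kip/in.
Resultant f_max = √[f_tx² + (f_v + f_ty)²] = √[13.75² + (5.217 + 8.97)²] = 19.76 kip/in.
Capacity per unit length: φr_n = 0.75 × 0.6 × 70 × (0.707 × 0.75) = 16.7 kip/in.
19.76 > 16.7 → NOT adequate.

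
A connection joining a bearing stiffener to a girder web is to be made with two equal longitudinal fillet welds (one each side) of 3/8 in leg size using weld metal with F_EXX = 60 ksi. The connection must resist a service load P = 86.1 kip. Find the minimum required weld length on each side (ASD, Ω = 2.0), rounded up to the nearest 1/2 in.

L = 9.5 in on each side

Throat t_e = 0.707 × 0.375 = 0.2651 in.
r_n/Ω = (0.6 × 60 × 0.2651) / 2.0 = 4.772 kip/in.
L_req = P / (r_n/Ω) = 86.1 / 4.772 = 18.04 in total.
Per side: 18.04 / 2 = 9.021 in.
Round up → use L = 9.5 in on each side.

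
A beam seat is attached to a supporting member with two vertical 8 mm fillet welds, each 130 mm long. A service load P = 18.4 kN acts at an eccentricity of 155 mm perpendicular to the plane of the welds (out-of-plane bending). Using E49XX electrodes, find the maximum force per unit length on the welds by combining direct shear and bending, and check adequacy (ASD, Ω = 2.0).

E49XX → F_EXX = 490 MPa.
L_w = 2 × 130 = 260 mm; section modulus (unit throat) S = 2 × L²/6 = 5633 mm².
Direct shear f_v = P/L_w = 18.4×10³/260 = 70.77 N/mm.
Moment M = P × e = 18.4×10³ × 155 = 2852000 N·mm; bending f_b = M/S = 506.3 N/mm.
f_max = √(f_v² + f_b²) = √(70.77² + 506.3²) = 511.2 N/mm.
r_n/Ω = (1/2.0) × 0.6 × 490 × (0.707 × 8) = 831.4 N/mm → adequate.

f_max ≈ 511 N/mm; adequate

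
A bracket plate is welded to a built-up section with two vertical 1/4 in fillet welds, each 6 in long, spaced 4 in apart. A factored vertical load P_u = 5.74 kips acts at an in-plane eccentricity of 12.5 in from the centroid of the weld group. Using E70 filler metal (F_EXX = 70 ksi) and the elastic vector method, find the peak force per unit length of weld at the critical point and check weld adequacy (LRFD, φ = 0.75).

f_max ≈ 3.37 kip/in; adequate

Total weld length L_w = 12 in. Treat welds as unit-width lines.
Polar moment about centroid: J = 2[d³/12 + d(b/2)²] = 2[6³/12 + 6×2²] = 84 in³.
Direct shear f_v = P/L_w = 5.74 / 12 = 0.4783 kip/in (vertical).
Torsion M = P·e = 5.74 × 12.5 = 71.75 kip·in.
Critical point at (x, y) = (2, 3) from centroid. f_tx = M·y/J = 2.562 kip/in; f_ty = M·x/J = 1.708 kip/in.
Resultant f_max = √[f_tx² + (f_v + f_ty)²] = √[2.562² + (0.4783 + 1.708)²] = 3.369 kip/in.
Capacity per unit length: φr_n = 0.75 × 0.6 × 70 × (0.707 × 0.25) = 5.568 kip/in.
3.369 ≤ 5.568 → adequate.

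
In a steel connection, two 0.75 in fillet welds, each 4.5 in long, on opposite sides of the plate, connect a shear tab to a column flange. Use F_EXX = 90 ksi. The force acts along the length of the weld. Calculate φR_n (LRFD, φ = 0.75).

φR_n ≈ 193 kip

Effective throat t_e = 0.707 × 0.75 = 0.5302 in.
Total length L = 9 in; A_we = 0.5302 × 9 = 4.772 in².
F_nw = 0.6 F_EXX = 0.6 × 90 = 54 ksi.
φR_n = 0.75 × 54 × 4.772 = 193.3 kip.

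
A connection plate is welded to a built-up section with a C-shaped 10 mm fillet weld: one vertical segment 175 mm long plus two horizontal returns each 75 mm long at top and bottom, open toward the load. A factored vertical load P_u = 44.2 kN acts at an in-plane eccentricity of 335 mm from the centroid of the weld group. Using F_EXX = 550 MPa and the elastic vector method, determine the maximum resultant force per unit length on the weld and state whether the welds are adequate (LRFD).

Total weld length L_w = 325 mm. Treat welds as unit-width lines.
Centroid: x̄ = 2×75×37.5 / 325 = 17.31 mm from the vertical weld.
Polar moment about centroid: J = I_x + I_y = [175³/12 + 2×75×87.5²] + [175×17.31² + 2(75³/12 + 75×20.19²)] = 1779000 mm³.
Direct shear f_v = P/L_w = 44.2×10³ / 325 = 136 N/mm (vertical).
Torsion M = P·e = 44.2×10³ × 335 = 14807000 N·mm.
Critical point at (x, y) = (57.69, 87.5) from centroid. f_tx = M·y/J = 728.3 N/mm; f_ty = M·x/J = 480.2 N/mm.
Resultant f_max = √[f_tx² + (f_v + f_ty)²] = √[728.3² + (136 + 480.2)²] = 954 N/mm.
Capacity per unit length: φr_n = 0.75 × 0.6 × 550 × (0.707 × 10) = 1750 N/mm.
954 ≤ 1750 → adequate.

f_max ≈ 954 N/mm; adequate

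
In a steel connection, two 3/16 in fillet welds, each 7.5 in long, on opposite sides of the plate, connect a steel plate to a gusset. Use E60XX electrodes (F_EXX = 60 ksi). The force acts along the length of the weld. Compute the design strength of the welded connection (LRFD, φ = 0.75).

Effective throat t_e = 0.707 × 0.1875 = 0.1326 in.
Total length L = 15 in; A_we = 0.1326 × 15 = 1.988 in².
F_nw = 0.6 F_EXX = 0.6 × 60 = 36 ksi.
φR_n = 0.75 × 36 × 1.988 = 53.69 kips.

φR_n ≈ 53.7 kips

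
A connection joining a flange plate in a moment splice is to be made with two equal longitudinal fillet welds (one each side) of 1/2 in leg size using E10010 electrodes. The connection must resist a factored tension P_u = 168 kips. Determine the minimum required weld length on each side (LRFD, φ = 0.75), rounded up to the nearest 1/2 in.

E100XX → F_EXX = 100 ksi.
Throat t_e = 0.707 × 0.5 = 0.3535 in.
φr_n = 0.75 × 0.6 × 100 × 0.3535 = 15.91 kips/in.
L_req = P_u / φr_n = 168 / 15.91 = 10.56 in total.
Per side: 10.56 / 2 = 5.281 in.
Round up → use L = 5.5 in on each side.

L = 5.5 in on each side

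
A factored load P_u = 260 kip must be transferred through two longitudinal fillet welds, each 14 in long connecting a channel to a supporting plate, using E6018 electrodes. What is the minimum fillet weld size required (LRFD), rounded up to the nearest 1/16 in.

E60XX → F_EXX = 60 ksi.
Total weld length L = 28 in.
Required throat t_e = P_u / (φ × 0.6 F_EXX × L) = 260 / (0.75 × 0.6 × 60 × 28) = 0.3439 in.
Required leg w = t_e / 0.707 = 0.4864 in → use 1/2 in.

w = 1/2 in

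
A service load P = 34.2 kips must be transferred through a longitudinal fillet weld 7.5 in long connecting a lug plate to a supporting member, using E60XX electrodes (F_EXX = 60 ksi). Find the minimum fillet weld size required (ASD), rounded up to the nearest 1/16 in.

Total weld length L = 7.5 in.
Required throat t_e = P × Ω / (0.6 F_EXX × L) = 34.2 × 2.0 / (0.6 × 60 × 7.5) = 0.2533 in.
Required leg w = t_e / 0.707 = 0.3583 in → use 3/8 in.

w = 3/8 in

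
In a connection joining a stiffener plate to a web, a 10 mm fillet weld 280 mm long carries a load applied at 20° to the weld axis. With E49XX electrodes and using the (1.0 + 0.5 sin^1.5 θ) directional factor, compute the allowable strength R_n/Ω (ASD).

E49XX → F_EXX = 490 MPa.
t_e = 0.707 × 10 = 7.07 mm; A_we = 7.07 × 280 = 1980 mm².
Directional factor: 1.0 + 0.5 sin^1.5(20°) = 1.1.
F_nw = 0.6 × 490 × 1.1 = 323.4 MPa.
R_n/Ω = (323.4 × 1980) / 2.0 × 10⁻³ = 320.1 kN.

R_n/Ω ≈ 320 kN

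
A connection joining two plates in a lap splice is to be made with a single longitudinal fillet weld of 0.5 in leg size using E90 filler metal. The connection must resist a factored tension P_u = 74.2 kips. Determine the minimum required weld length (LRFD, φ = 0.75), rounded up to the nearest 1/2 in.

E90XX → F_EXX = 90 ksi.
Throat t_e = 0.707 × 0.5 = 0.3535 in.
φr_n = 0.75 × 0.6 × 90 × 0.3535 = 14.32 kips/in.
L_req = P_u / φr_n = 74.2 / 14.32 = 5.183 in total.
Round up → use L = 5.5 in.

L = 5.5 in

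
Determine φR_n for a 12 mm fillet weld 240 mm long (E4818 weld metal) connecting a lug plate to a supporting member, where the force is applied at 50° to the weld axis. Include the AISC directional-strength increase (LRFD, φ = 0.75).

φR_n ≈ 587 kN

E48XX → F_EXX = 480 MPa.
t_e = 0.707 × 12 = 8.484 mm; A_we = 8.484 × 240 = 2036 mm².
Directional factor: 1.0 + 0.5 sin^1.5(50°) = 1.335.
F_nw = 0.6 × 480 × 1.335 = 384.5 MPa.
φR_n = 0.75 × 384.5 × 2036 × 10⁻³ = 587.3 kN.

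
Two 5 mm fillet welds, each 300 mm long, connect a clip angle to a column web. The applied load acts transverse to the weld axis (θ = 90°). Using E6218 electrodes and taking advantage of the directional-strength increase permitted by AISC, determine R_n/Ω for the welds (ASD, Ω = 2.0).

E62XX → F_EXX = 620 MPa.
t_e = 0.707 × 5 = 3.535 mm; A_we = 3.535 × 600 = 2121 mm².
Directional factor: 1.0 + 0.5 sin^1.5(90°) = 1.5.
F_nw = 0.6 × 620 × 1.5 = 558 MPa.
R_n/Ω = (558 × 2121) / 2.0 × 10⁻³ = 591.8 kN.

R_n/Ω ≈ 592 kN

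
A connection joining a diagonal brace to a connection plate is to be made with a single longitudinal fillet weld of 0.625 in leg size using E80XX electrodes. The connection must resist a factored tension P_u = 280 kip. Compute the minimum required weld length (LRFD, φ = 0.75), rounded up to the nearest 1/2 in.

L = 18 in

E80XX → F_EXX = 80 ksi.
Throat t_e = 0.707 × 0.625 = 0.4419 in.
φr_n = 0.75 × 0.6 × 80 × 0.4419 = 15.91 kip/in.
L_req = P_u / φr_n = 280 / 15.91 = 17.6 in total.
Round up → use L = 18 in.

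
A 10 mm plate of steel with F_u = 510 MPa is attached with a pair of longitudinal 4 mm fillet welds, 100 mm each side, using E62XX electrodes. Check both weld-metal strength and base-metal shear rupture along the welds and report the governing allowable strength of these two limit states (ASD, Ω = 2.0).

E62XX → F_EXX = 620 MPa.
t_e = 0.707 × 4 = 2.828 mm; L = 200 mm.
Weld metal: R_n/Ω = (1/2.0) × 0.6 × 620 × 2.828 × 200 × 10⁻³ = 105.2 kN.
Base metal (shear rupture): R_n/Ω = (1/2.0) × 0.6 × 510 × 10 × 200 × 10⁻³ = 306 kN.
Governing: weld metal.

R_n/Ω ≈ 105 kN (weld metal governs)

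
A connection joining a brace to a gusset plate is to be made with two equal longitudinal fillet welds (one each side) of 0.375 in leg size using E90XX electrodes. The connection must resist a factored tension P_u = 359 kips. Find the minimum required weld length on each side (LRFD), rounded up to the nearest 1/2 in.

L = 17 in on each side

E90XX → F_EXX = 90 ksi.
Throat t_e = 0.707 × 0.375 = 0.2651 in.
φr_n = 0.75 × 0.6 × 90 × 0.2651 = 10.74 kips/in.
L_req = P_u / φr_n = 359 / 10.74 = 33.43 in total.
Per side: 33.43 / 2 = 16.72 in.
Round up → use L = 17 in on each side.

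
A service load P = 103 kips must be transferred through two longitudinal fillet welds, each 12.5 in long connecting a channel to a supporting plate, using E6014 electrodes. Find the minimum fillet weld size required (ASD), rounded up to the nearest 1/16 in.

E60XX → F_EXX = 60 ksi.
Total weld length L = 25 in.
Required throat t_e = P × Ω / (0.6 F_EXX × L) = 103 × 2.0 / (0.6 × 60 × 25) = 0.2289 in.
Required leg w = t_e / 0.707 = 0.3237 in → use 3/8 in.

w = 3/8 in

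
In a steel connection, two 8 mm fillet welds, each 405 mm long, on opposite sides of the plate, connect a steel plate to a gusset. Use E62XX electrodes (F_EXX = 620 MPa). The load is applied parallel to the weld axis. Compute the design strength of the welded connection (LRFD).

Effective throat t_e = 0.707 × 8 = 5.656 mm.
Total length L = 810 mm; A_we = 5.656 × 810 = 4581 mm².
F_nw = 0.6 F_EXX = 0.6 × 620 = 372 MPa.
φR_n = 0.75 × 372 × 4581 × 10⁻³ = 1278 kN.

φR_n ≈ 1280 kN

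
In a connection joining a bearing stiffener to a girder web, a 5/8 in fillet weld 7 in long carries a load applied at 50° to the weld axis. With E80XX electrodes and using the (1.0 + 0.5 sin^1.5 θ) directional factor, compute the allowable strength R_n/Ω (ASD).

E80XX → F_EXX = 80 ksi.
t_e = 0.707 × 0.625 = 0.4419 in; A_we = 0.4419 × 7 = 3.093 in².
Directional factor: 1.0 + 0.5 sin^1.5(50°) = 1.335.
F_nw = 0.6 × 80 × 1.335 = 64.09 ksi.
R_n/Ω = (64.09 × 3.093) / 2.0 = 99.12 kip.

R_n/Ω ≈ 99.1 kip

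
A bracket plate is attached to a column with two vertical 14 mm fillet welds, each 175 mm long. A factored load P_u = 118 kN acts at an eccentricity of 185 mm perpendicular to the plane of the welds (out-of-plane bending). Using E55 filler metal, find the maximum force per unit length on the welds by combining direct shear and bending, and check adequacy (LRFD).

E55XX → F_EXX = 550 MPa.
L_w = 2 × 175 = 350 mm; section modulus (unit throat) S = 2 × L²/6 = 10210 mm².
Direct shear f_v = P/L_w = 118×10³/350 = 337.1 N/mm.
Moment M = P × e = 118×10³ × 185 = 21830000 N·mm; bending f_b = M/S = 2138 N/mm.
f_max = √(f_v² + f_b²) = √(337.1² + 2138²) = 2165 N/mm.
φr_n = 0.75 × 0.6 × 550 × (0.707 × 14) = 2450 N/mm → adequate.

f_max ≈ 2160 N/mm; adequate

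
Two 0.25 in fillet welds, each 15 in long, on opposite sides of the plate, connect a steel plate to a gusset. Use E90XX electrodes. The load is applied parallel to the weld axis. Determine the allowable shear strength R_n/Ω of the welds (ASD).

E90XX → F_EXX = 90 ksi.
Effective throat t_e = 0.707 × 0.25 = 0.1767 in.
Total length L = 30 in; A_we = 0.1767 × 30 = 5.302 in².
F_nw = 0.6 F_EXX = 0.6 × 90 = 54 ksi.
R_n = 54 × 5.302 = 286.3 kip; R_n/Ω = 286.3/2.0 = 143.2 kip.

R_n/Ω ≈ 143 kip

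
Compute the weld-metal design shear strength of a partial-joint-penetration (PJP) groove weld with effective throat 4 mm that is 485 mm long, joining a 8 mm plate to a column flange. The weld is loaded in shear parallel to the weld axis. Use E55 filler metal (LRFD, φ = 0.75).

E55XX → F_EXX = 550 MPa.
Effective throat (given) t_e = 4 mm.
A_we = 4 × 485 = 1940 mm².
F_nw = 0.6 F_EXX = 330 MPa.
φR_n = 0.75 × 330 × 1940 × 10⁻³ = 480.2 kN.

φR_n ≈ 480 kN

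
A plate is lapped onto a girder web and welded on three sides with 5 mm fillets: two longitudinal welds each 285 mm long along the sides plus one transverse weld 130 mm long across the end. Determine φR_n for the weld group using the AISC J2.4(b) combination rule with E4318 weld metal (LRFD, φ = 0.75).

φR_n ≈ 479 kN

E43XX → F_EXX = 430 MPa.
t_e = 0.707 × 5 = 3.535 mm.
R_nwl = 0.6 × 430 × 3.535 × 570 × 10⁻³ = 519.9 kN (longitudinal, 2 welds).
R_nwt = 0.6 × 430 × 3.535 × 130 × 10⁻³ = 118.6 kN (transverse, base value).
(i) R_nwl + R_nwt = 638.4 kN; (ii) 0.85 R_nwl + 1.5 R_nwt = 619.7 kN.
R_n = max = 638.4 kN [governs: (i)]; φR_n = 478.8 kN.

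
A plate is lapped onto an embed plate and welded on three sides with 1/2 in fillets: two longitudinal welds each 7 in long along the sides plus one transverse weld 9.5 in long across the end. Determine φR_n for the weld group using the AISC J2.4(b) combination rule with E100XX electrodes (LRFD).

E100XX → F_EXX = 100 ksi.
t_e = 0.707 × 0.5 = 0.3535 in.
R_nwl = 0.6 × 100 × 0.3535 × 14 = 296.9 kip (longitudinal, 2 welds).
R_nwt = 0.6 × 100 × 0.3535 × 9.5 = 201.5 kip (transverse, base value).
(i) R_nwl + R_nwt = 498.4 kip; (ii) 0.85 R_nwl + 1.5 R_nwt = 554.6 kip.
R_n = max = 554.6 kip [governs: (ii)]; φR_n = 416 kip.

φR_n ≈ 416 kip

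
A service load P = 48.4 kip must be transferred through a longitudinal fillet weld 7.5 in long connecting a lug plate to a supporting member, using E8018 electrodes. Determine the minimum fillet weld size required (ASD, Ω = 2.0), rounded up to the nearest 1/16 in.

E80XX → F_EXX = 80 ksi.
Total weld length L = 7.5 in.
Required throat t_e = P × Ω / (0.6 F_EXX × L) = 48.4 × 2.0 / (0.6 × 80 × 7.5) = 0.2689 in.
Required leg w = t_e / 0.707 = 0.3803 in → use 7/16 in.

w = 7/16 in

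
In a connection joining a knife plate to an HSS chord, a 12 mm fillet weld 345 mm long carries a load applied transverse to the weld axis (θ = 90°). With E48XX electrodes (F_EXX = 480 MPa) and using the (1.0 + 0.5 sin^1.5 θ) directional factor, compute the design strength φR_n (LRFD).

t_e = 0.707 × 12 = 8.484 mm; A_we = 8.484 × 345 = 2927 mm².
Directional factor: 1.0 + 0.5 sin^1.5(90°) = 1.5.
F_nw = 0.6 × 480 × 1.5 = 432 MPa.
φR_n = 0.75 × 432 × 2927 × 10⁻³ = 948.3 kN.

φR_n ≈ 948 kN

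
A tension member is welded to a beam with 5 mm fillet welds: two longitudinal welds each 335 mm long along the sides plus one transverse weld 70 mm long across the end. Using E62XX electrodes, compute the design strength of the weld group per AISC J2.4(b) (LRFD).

E62XX → F_EXX = 620 MPa.
t_e = 0.707 × 5 = 3.535 mm.
R_nwl = 0.6 × 620 × 3.535 × 670 × 10⁻³ = 881.1 kN (longitudinal, 2 welds).
R_nwt = 0.6 × 620 × 3.535 × 70 × 10⁻³ = 92.05 kN (transverse, base value).
(i) R_nwl + R_nwt = 973.1 kN; (ii) 0.85 R_nwl + 1.5 R_nwt = 887 kN.
R_n = max = 973.1 kN [governs: (i)]; φR_n = 729.8 kN.

φR_n ≈ 730 kN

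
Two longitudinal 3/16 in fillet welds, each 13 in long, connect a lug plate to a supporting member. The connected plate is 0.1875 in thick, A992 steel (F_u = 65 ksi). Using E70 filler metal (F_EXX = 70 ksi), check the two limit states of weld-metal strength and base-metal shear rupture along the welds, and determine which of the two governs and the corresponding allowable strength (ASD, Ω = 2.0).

R_n/Ω ≈ 72.4 kip (weld metal governs)

t_e = 0.707 × 0.1875 = 0.1326 in; L = 26 in.
Weld metal: R_n/Ω = (1/2.0) × 0.6 × 70 × 0.1326 × 26 = 72.38 kip.
Base metal (shear rupture): R_n/Ω = (1/2.0) × 0.6 × 65 × 0.1875 × 26 = 95.06 kip.
Governing: weld metal.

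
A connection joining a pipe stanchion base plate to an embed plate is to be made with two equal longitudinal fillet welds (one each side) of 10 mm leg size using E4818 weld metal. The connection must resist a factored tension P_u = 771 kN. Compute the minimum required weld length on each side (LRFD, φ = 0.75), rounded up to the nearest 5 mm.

E48XX → F_EXX = 480 MPa.
Throat t_e = 0.707 × 10 = 7.07 mm.
φr_n = 0.75 × 0.6 × 480 × 7.07 × 10⁻³ = 1.527 kN/mm.
L_req = P_u / φr_n = 771 / 1.527 = 504.9 mm total.
Per side: 504.9 / 2 = 252.4 mm.
Round up → use L = 255 mm on each side.

L = 255 mm on each side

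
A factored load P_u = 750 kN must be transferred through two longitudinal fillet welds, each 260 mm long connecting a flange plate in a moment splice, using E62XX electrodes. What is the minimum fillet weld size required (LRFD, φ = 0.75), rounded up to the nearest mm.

E62XX → F_EXX = 620 MPa.
Total weld length L = 520 mm.
Required throat t_e = P_u / (φ × 0.6 F_EXX × L) = 750 / (0.75 × 0.6 × 620 × 520 × 10⁻³) = 5.17 mm.
Required leg w = t_e / 0.707 = 7.312 mm → use 8 mm.

w = 8 mm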